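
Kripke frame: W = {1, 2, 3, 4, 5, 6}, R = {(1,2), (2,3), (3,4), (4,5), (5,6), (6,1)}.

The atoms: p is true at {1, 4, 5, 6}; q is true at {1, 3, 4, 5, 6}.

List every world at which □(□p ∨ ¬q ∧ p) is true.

1: successors {2}; □p ∨ ¬q ∧ p there: 2:F. ✗
2: successors {3}; □p ∨ ¬q ∧ p there: 3:T. ✓
3: successors {4}; □p ∨ ¬q ∧ p there: 4:T. ✓
4: successors {5}; □p ∨ ¬q ∧ p there: 5:T. ✓
5: successors {6}; □p ∨ ¬q ∧ p there: 6:T. ✓
6: successors {1}; □p ∨ ¬q ∧ p there: 1:F. ✗

{2, 3, 4, 5}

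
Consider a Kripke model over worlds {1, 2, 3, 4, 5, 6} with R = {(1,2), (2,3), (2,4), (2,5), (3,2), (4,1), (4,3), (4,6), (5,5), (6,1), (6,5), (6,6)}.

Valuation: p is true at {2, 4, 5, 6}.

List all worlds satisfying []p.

1: successors {2}; p there: 2:T. ✓
2: successors {3, 4, 5}; p there: 3:F, 4:T, 5:T. ✗
3: successors {2}; p there: 2:T. ✓
4: successors {1, 3, 6}; p there: 1:F, 3:F, 6:T. ✗
5: successors {5}; p there: 5:T. ✓
6: successors {1, 5, 6}; p there: 1:F, 5:T, 6:T. ✗

{1, 3, 5}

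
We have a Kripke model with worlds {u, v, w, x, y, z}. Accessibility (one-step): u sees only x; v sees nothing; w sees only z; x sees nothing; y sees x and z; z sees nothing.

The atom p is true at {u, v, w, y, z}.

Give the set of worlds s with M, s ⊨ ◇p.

{w, y}

u: successors {x}; p there: x:F. ✗
v: no successors, so ◇p fails. ✗
w: successors {z}; p there: z:T. ✓
x: no successors, so ◇p fails. ✗
y: successors {x, z}; p there: x:F, z:T. ✓
z: no successors, so ◇p fails. ✗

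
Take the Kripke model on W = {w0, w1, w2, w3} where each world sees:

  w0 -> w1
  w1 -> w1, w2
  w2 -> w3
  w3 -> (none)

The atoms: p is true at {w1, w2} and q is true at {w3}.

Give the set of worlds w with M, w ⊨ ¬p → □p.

w0: ¬p is T, □p is T. ✓
w1: ¬p is F, □p is T. ✓
w2: ¬p is F, □p is F. ✓
w3: ¬p is T, □p is T. ✓

{w0, w1, w2, w3}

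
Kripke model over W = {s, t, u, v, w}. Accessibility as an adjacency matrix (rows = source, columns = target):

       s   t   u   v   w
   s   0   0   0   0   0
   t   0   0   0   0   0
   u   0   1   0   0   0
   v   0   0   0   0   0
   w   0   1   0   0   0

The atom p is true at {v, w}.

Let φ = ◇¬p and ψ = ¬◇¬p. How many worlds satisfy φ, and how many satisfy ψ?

For ◇¬p:
s: no successors, so ◇¬p fails. ✗
t: no successors, so ◇¬p fails. ✗
u: successors {t}; ¬p there: t:T. ✓
v: no successors, so ◇¬p fails. ✗
w: successors {t}; ¬p there: t:T. ✓
— 2 worlds.
For ¬◇¬p:
s: ◇¬p is F. ✓
t: ◇¬p is F. ✓
u: ◇¬p is T. ✗
v: ◇¬p is F. ✓
w: ◇¬p is T. ✗
— 3 worlds.

2 and 3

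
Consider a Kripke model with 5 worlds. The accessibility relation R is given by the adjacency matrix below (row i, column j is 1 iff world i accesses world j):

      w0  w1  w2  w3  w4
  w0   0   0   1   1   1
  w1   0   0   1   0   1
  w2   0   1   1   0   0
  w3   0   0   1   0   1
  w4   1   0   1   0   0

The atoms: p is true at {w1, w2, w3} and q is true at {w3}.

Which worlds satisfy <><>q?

{w4}

w0: successors {w2, w3, w4}; <>q there: w2:F, w3:F, w4:F. ✗
w1: successors {w2, w4}; <>q there: w2:F, w4:F. ✗
w2: successors {w1, w2}; <>q there: w1:F, w2:F. ✗
w3: successors {w2, w4}; <>q there: w2:F, w4:F. ✗
w4: successors {w0, w2}; <>q there: w0:T, w2:F. ✓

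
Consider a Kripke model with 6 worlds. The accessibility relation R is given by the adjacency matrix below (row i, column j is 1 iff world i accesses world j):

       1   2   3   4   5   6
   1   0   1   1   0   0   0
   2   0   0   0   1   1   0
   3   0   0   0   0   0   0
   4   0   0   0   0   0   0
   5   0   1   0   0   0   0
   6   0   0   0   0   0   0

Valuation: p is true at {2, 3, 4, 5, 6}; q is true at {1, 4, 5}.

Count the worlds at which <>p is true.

1: successors {2, 3}; p there: 2:T, 3:T. ✓
2: successors {4, 5}; p there: 4:T, 5:T. ✓
3: no successors, so <>p fails. ✗
4: no successors, so <>p fails. ✗
5: successors {2}; p there: 2:T. ✓
6: no successors, so <>p fails. ✗
Satisfying worlds: {1, 2, 5}.

3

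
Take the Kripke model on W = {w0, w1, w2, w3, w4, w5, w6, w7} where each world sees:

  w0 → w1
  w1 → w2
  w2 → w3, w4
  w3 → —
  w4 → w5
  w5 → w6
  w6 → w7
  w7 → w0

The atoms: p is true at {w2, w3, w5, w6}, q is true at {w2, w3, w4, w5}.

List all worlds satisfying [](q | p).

{w1, w2, w3, w4, w5}

w0: successors {w1}; q | p there: w1:F. ✗
w1: successors {w2}; q | p there: w2:T. ✓
w2: successors {w3, w4}; q | p there: w3:T, w4:T. ✓
w3: no successors, so [](q | p) holds vacuously. ✓
w4: successors {w5}; q | p there: w5:T. ✓
w5: successors {w6}; q | p there: w6:T. ✓
w6: successors {w7}; q | p there: w7:F. ✗
w7: successors {w0}; q | p there: w0:F. ✗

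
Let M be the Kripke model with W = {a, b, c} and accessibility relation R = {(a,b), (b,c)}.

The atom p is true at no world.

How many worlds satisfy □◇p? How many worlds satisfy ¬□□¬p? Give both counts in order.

1 and 0

For □◇p:
a: successors {b}; ◇p there: b:F. ✗
b: successors {c}; ◇p there: c:F. ✗
c: no successors, so □◇p holds vacuously. ✓
— 1 world.
For ¬□□¬p:
a: □□¬p is T. ✗
b: □□¬p is T. ✗
c: □□¬p is T. ✗
— 0 worlds.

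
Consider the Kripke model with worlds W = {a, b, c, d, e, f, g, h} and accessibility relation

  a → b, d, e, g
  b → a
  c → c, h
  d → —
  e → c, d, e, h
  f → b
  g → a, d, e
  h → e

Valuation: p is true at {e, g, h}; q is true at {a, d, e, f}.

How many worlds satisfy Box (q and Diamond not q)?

3

a: successors {b, d, e, g}; q and Diamond not q there: b:F, d:F, e:T, g:F. ✗
b: successors {a}; q and Diamond not q there: a:T. ✓
c: successors {c, h}; q and Diamond not q there: c:F, h:F. ✗
d: no successors, so Box (q and Diamond not q) holds vacuously. ✓
e: successors {c, d, e, h}; q and Diamond not q there: c:F, d:F, e:T, h:F. ✗
f: successors {b}; q and Diamond not q there: b:F. ✗
g: successors {a, d, e}; q and Diamond not q there: a:T, d:F, e:T. ✗
h: successors {e}; q and Diamond not q there: e:T. ✓
Satisfying worlds: {b, d, h}.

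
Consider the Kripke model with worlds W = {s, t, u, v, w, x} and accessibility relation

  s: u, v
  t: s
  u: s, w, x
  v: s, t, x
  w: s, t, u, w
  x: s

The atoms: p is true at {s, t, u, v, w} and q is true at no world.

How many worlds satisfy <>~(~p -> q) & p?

s: <>~(~p -> q) is F, p is T. ✗
t: <>~(~p -> q) is F, p is T. ✗
u: <>~(~p -> q) is T, p is T. ✓
v: <>~(~p -> q) is T, p is T. ✓
w: <>~(~p -> q) is F, p is T. ✗
x: <>~(~p -> q) is F, p is F. ✗
Satisfying worlds: {u, v}.

2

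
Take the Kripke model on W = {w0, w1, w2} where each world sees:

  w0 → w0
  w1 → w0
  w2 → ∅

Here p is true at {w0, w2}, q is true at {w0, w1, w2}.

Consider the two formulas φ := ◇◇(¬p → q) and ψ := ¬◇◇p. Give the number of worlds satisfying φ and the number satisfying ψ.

For ◇◇(¬p → q):
w0: successors {w0}; ◇(¬p → q) there: w0:T. ✓
w1: successors {w0}; ◇(¬p → q) there: w0:T. ✓
w2: no successors, so ◇◇(¬p → q) fails. ✗
— 2 worlds.
For ¬◇◇p:
w0: ◇◇p is T. ✗
w1: ◇◇p is T. ✗
w2: ◇◇p is F. ✓
— 1 world.

2 and 1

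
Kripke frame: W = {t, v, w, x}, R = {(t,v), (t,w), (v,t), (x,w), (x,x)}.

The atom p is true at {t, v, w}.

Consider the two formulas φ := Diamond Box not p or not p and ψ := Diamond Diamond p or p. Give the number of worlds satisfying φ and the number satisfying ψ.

For Diamond Box not p or not p:
t: Diamond Box not p is T, not p is F. ✓
v: Diamond Box not p is F, not p is F. ✗
w: Diamond Box not p is F, not p is F. ✗
x: Diamond Box not p is T, not p is T. ✓
— 2 worlds.
For Diamond Diamond p or p:
t: Diamond Diamond p is T, p is T. ✓
v: Diamond Diamond p is T, p is T. ✓
w: Diamond Diamond p is F, p is T. ✓
x: Diamond Diamond p is T, p is F. ✓
— 4 worlds.

2 and 4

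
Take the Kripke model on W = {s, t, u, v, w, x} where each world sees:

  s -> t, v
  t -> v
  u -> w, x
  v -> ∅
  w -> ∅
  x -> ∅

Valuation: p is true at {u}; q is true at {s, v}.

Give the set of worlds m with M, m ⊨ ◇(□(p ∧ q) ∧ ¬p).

s: successors {t, v}; □(p ∧ q) ∧ ¬p there: t:F, v:T. ✓
t: successors {v}; □(p ∧ q) ∧ ¬p there: v:T. ✓
u: successors {w, x}; □(p ∧ q) ∧ ¬p there: w:T, x:T. ✓
v: no successors, so ◇(□(p ∧ q) ∧ ¬p) fails. ✗
w: no successors, so ◇(□(p ∧ q) ∧ ¬p) fails. ✗
x: no successors, so ◇(□(p ∧ q) ∧ ¬p) fails. ✗

{s, t, u}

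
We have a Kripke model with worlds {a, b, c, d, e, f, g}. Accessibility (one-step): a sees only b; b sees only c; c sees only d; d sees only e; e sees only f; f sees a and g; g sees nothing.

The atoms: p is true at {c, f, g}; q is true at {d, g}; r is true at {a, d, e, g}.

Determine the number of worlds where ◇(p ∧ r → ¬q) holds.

a: successors {b}; p ∧ r → ¬q there: b:T. ✓
b: successors {c}; p ∧ r → ¬q there: c:T. ✓
c: successors {d}; p ∧ r → ¬q there: d:T. ✓
d: successors {e}; p ∧ r → ¬q there: e:T. ✓
e: successors {f}; p ∧ r → ¬q there: f:T. ✓
f: successors {a, g}; p ∧ r → ¬q there: a:T, g:F. ✓
g: no successors, so ◇(p ∧ r → ¬q) fails. ✗
Satisfying worlds: {a, b, c, d, e, f}.

6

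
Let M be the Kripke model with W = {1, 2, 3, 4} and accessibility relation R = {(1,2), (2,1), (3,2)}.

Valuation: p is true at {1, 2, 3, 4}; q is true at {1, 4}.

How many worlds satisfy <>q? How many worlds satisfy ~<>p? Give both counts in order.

For <>q:
1: successors {2}; q there: 2:F. ✗
2: successors {1}; q there: 1:T. ✓
3: successors {2}; q there: 2:F. ✗
4: no successors, so <>q fails. ✗
— 1 world.
For ~<>p:
1: <>p is T. ✗
2: <>p is T. ✗
3: <>p is T. ✗
4: <>p is F. ✓
— 1 world.

1 and 1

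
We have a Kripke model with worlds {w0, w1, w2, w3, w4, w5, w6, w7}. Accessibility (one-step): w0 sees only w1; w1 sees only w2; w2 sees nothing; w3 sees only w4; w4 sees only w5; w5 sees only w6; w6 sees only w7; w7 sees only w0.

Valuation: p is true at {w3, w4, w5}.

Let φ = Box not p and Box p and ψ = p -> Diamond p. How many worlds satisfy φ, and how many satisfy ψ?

For Box not p and Box p:
w0: Box not p is T, Box p is F. ✗
w1: Box not p is T, Box p is F. ✗
w2: Box not p is T, Box p is T. ✓
w3: Box not p is F, Box p is T. ✗
w4: Box not p is F, Box p is T. ✗
w5: Box not p is T, Box p is F. ✗
w6: Box not p is T, Box p is F. ✗
w7: Box not p is T, Box p is F. ✗
— 1 world.
For p -> Diamond p:
w0: p is F, Diamond p is F. ✓
w1: p is F, Diamond p is F. ✓
w2: p is F, Diamond p is F. ✓
w3: p is T, Diamond p is T. ✓
w4: p is T, Diamond p is T. ✓
w5: p is T, Diamond p is F. ✗
w6: p is F, Diamond p is F. ✓
w7: p is F, Diamond p is F. ✓
— 7 worlds.

1 and 7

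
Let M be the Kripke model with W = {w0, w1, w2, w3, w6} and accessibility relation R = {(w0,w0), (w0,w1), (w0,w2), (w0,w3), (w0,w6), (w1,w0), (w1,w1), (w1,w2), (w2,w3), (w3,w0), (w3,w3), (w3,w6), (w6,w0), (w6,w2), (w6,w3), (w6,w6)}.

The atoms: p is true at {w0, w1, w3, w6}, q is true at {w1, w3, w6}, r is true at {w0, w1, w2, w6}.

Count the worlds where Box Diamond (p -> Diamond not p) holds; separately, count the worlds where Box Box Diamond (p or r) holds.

2 and 5

For Box Diamond (p -> Diamond not p):
w0: successors {w0, w1, w2, w3, w6}; Diamond (p -> Diamond not p) there: w0:T, w1:T, w2:F, w3:T, w6:T. ✗
w1: successors {w0, w1, w2}; Diamond (p -> Diamond not p) there: w0:T, w1:T, w2:F. ✗
w2: successors {w3}; Diamond (p -> Diamond not p) there: w3:T. ✓
w3: successors {w0, w3, w6}; Diamond (p -> Diamond not p) there: w0:T, w3:T, w6:T. ✓
w6: successors {w0, w2, w3, w6}; Diamond (p -> Diamond not p) there: w0:T, w2:F, w3:T, w6:T. ✗
— 2 worlds.
For Box Box Diamond (p or r):
w0: successors {w0, w1, w2, w3, w6}; Box Diamond (p or r) there: w0:T, w1:T, w2:T, w3:T, w6:T. ✓
w1: successors {w0, w1, w2}; Box Diamond (p or r) there: w0:T, w1:T, w2:T. ✓
w2: successors {w3}; Box Diamond (p or r) there: w3:T. ✓
w3: successors {w0, w3, w6}; Box Diamond (p or r) there: w0:T, w3:T, w6:T. ✓
w6: successors {w0, w2, w3, w6}; Box Diamond (p or r) there: w0:T, w2:T, w3:T, w6:T. ✓
— 5 worlds.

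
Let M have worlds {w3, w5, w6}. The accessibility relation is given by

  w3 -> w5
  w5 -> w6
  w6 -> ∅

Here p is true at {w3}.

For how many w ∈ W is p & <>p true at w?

0

w3: p is T, <>p is F. ✗
w5: p is F, <>p is F. ✗
w6: p is F, <>p is F. ✗
Satisfying worlds: ∅.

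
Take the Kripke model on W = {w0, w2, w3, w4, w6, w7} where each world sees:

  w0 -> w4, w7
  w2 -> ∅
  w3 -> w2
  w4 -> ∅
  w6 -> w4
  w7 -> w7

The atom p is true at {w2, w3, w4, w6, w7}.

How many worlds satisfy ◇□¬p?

3

w0: successors {w4, w7}; □¬p there: w4:T, w7:F. ✓
w2: no successors, so ◇□¬p fails. ✗
w3: successors {w2}; □¬p there: w2:T. ✓
w4: no successors, so ◇□¬p fails. ✗
w6: successors {w4}; □¬p there: w4:T. ✓
w7: successors {w7}; □¬p there: w7:F. ✗
Satisfying worlds: {w0, w3, w6}.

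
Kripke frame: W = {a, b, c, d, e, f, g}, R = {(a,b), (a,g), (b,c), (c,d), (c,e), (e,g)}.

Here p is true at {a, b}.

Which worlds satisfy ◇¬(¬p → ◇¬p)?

{a, c, e}

a: successors {b, g}; ¬(¬p → ◇¬p) there: b:F, g:T. ✓
b: successors {c}; ¬(¬p → ◇¬p) there: c:F. ✗
c: successors {d, e}; ¬(¬p → ◇¬p) there: d:T, e:F. ✓
d: no successors, so ◇¬(¬p → ◇¬p) fails. ✗
e: successors {g}; ¬(¬p → ◇¬p) there: g:T. ✓
f: no successors, so ◇¬(¬p → ◇¬p) fails. ✗
g: no successors, so ◇¬(¬p → ◇¬p) fails. ✗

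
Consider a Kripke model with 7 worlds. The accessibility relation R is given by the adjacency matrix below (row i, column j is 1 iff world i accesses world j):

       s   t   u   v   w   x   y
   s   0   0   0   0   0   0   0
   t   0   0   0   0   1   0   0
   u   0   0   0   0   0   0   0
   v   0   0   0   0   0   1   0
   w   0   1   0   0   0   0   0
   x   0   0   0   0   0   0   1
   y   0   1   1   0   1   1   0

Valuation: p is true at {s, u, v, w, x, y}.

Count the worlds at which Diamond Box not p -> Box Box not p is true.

6

s: Diamond Box not p is F, Box Box not p is T. ✓
t: Diamond Box not p is T, Box Box not p is T. ✓
u: Diamond Box not p is F, Box Box not p is T. ✓
v: Diamond Box not p is F, Box Box not p is F. ✓
w: Diamond Box not p is F, Box Box not p is F. ✓
x: Diamond Box not p is F, Box Box not p is F. ✓
y: Diamond Box not p is T, Box Box not p is F. ✗
Satisfying worlds: {s, t, u, v, w, x}.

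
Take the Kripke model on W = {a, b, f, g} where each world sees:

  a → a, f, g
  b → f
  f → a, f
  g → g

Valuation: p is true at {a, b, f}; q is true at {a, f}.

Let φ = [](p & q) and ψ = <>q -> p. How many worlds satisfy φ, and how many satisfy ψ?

For [](p & q):
a: successors {a, f, g}; p & q there: a:T, f:T, g:F. ✗
b: successors {f}; p & q there: f:T. ✓
f: successors {a, f}; p & q there: a:T, f:T. ✓
g: successors {g}; p & q there: g:F. ✗
— 2 worlds.
For <>q -> p:
a: <>q is T, p is T. ✓
b: <>q is T, p is T. ✓
f: <>q is T, p is T. ✓
g: <>q is F, p is F. ✓
— 4 worlds.

2 and 4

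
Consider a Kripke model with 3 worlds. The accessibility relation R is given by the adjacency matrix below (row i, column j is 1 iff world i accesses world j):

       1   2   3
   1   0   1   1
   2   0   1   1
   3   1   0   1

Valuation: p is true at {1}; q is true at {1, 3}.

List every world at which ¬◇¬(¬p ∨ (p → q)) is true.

{1, 2, 3}

1: ◇¬(¬p ∨ (p → q)) is F. ✓
2: ◇¬(¬p ∨ (p → q)) is F. ✓
3: ◇¬(¬p ∨ (p → q)) is F. ✓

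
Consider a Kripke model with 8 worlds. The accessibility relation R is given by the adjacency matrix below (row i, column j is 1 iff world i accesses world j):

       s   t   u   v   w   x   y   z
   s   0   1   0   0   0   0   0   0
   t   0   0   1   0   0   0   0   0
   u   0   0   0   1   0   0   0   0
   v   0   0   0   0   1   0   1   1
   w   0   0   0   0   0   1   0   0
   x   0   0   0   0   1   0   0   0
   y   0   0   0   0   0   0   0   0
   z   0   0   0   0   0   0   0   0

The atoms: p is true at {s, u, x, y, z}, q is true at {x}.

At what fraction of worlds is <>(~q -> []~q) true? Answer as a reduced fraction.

s: successors {t}; ~q -> []~q there: t:T. ✓
t: successors {u}; ~q -> []~q there: u:T. ✓
u: successors {v}; ~q -> []~q there: v:T. ✓
v: successors {w, y, z}; ~q -> []~q there: w:F, y:T, z:T. ✓
w: successors {x}; ~q -> []~q there: x:T. ✓
x: successors {w}; ~q -> []~q there: w:F. ✗
y: no successors, so <>(~q -> []~q) fails. ✗
z: no successors, so <>(~q -> []~q) fails. ✗
That's 5 of 8 worlds, so 5/8.

5/8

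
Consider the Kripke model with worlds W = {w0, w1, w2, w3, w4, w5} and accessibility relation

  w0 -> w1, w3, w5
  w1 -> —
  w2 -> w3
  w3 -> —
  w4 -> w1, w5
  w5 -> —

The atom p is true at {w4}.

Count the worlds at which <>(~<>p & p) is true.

w0: successors {w1, w3, w5}; ~<>p & p there: w1:F, w3:F, w5:F. ✗
w1: no successors, so <>(~<>p & p) fails. ✗
w2: successors {w3}; ~<>p & p there: w3:F. ✗
w3: no successors, so <>(~<>p & p) fails. ✗
w4: successors {w1, w5}; ~<>p & p there: w1:F, w5:F. ✗
w5: no successors, so <>(~<>p & p) fails. ✗
Satisfying worlds: ∅.

0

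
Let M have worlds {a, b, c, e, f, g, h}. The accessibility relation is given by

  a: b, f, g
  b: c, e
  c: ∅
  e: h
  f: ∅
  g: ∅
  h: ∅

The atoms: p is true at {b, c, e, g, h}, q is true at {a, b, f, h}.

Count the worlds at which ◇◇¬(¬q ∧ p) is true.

a: successors {b, f, g}; ◇¬(¬q ∧ p) there: b:F, f:F, g:F. ✗
b: successors {c, e}; ◇¬(¬q ∧ p) there: c:F, e:T. ✓
c: no successors, so ◇◇¬(¬q ∧ p) fails. ✗
e: successors {h}; ◇¬(¬q ∧ p) there: h:F. ✗
f: no successors, so ◇◇¬(¬q ∧ p) fails. ✗
g: no successors, so ◇◇¬(¬q ∧ p) fails. ✗
h: no successors, so ◇◇¬(¬q ∧ p) fails. ✗
Satisfying worlds: {b}.

1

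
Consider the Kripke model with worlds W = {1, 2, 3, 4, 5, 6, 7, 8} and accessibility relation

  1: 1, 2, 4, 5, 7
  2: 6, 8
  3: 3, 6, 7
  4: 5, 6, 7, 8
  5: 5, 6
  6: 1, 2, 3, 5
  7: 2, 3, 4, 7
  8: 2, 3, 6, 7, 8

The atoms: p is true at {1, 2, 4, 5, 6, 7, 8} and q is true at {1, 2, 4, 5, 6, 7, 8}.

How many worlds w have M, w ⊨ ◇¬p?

1: successors {1, 2, 4, 5, 7}; ¬p there: 1:F, 2:F, 4:F, 5:F, 7:F. ✗
2: successors {6, 8}; ¬p there: 6:F, 8:F. ✗
3: successors {3, 6, 7}; ¬p there: 3:T, 6:F, 7:F. ✓
4: successors {5, 6, 7, 8}; ¬p there: 5:F, 6:F, 7:F, 8:F. ✗
5: successors {5, 6}; ¬p there: 5:F, 6:F. ✗
6: successors {1, 2, 3, 5}; ¬p there: 1:F, 2:F, 3:T, 5:F. ✓
7: successors {2, 3, 4, 7}; ¬p there: 2:F, 3:T, 4:F, 7:F. ✓
8: successors {2, 3, 6, 7, 8}; ¬p there: 2:F, 3:T, 6:F, 7:F, 8:F. ✓
Satisfying worlds: {3, 6, 7, 8}.

4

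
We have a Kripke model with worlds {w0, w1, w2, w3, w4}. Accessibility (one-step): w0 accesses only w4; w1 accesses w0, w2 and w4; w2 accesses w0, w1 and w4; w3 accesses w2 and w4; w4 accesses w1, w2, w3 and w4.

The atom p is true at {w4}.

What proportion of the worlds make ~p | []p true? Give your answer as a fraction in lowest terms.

w0: ~p is T, []p is T. ✓
w1: ~p is T, []p is F. ✓
w2: ~p is T, []p is F. ✓
w3: ~p is T, []p is F. ✓
w4: ~p is F, []p is F. ✗
That's 4 of 5 worlds, so 4/5.

4/5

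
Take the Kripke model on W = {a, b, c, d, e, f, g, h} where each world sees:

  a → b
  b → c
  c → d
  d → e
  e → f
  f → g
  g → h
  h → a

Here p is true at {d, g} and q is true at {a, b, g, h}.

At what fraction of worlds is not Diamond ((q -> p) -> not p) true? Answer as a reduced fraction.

1/4

a: Diamond ((q -> p) -> not p) is T. ✗
b: Diamond ((q -> p) -> not p) is T. ✗
c: Diamond ((q -> p) -> not p) is F. ✓
d: Diamond ((q -> p) -> not p) is T. ✗
e: Diamond ((q -> p) -> not p) is T. ✗
f: Diamond ((q -> p) -> not p) is F. ✓
g: Diamond ((q -> p) -> not p) is T. ✗
h: Diamond ((q -> p) -> not p) is T. ✗
That's 2 of 8 worlds, so 2/8 = 1/4.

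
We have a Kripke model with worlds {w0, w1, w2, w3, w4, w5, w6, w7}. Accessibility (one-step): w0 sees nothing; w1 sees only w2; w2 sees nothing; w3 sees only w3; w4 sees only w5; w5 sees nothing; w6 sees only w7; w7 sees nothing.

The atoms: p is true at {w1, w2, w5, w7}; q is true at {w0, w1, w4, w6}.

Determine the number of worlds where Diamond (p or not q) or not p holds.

w0: Diamond (p or not q) is F, not p is T. ✓
w1: Diamond (p or not q) is T, not p is F. ✓
w2: Diamond (p or not q) is F, not p is F. ✗
w3: Diamond (p or not q) is T, not p is T. ✓
w4: Diamond (p or not q) is T, not p is T. ✓
w5: Diamond (p or not q) is F, not p is F. ✗
w6: Diamond (p or not q) is T, not p is T. ✓
w7: Diamond (p or not q) is F, not p is F. ✗
Satisfying worlds: {w0, w1, w3, w4, w6}.

5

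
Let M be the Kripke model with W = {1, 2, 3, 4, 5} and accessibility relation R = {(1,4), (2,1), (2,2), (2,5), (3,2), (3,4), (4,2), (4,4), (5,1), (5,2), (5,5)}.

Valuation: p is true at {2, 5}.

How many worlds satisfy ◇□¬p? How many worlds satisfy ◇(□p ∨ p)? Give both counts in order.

For ◇□¬p:
1: successors {4}; □¬p there: 4:F. ✗
2: successors {1, 2, 5}; □¬p there: 1:T, 2:F, 5:F. ✓
3: successors {2, 4}; □¬p there: 2:F, 4:F. ✗
4: successors {2, 4}; □¬p there: 2:F, 4:F. ✗
5: successors {1, 2, 5}; □¬p there: 1:T, 2:F, 5:F. ✓
— 2 worlds.
For ◇(□p ∨ p):
1: successors {4}; □p ∨ p there: 4:F. ✗
2: successors {1, 2, 5}; □p ∨ p there: 1:F, 2:T, 5:T. ✓
3: successors {2, 4}; □p ∨ p there: 2:T, 4:F. ✓
4: successors {2, 4}; □p ∨ p there: 2:T, 4:F. ✓
5: successors {1, 2, 5}; □p ∨ p there: 1:F, 2:T, 5:T. ✓
— 4 worlds.

2 and 4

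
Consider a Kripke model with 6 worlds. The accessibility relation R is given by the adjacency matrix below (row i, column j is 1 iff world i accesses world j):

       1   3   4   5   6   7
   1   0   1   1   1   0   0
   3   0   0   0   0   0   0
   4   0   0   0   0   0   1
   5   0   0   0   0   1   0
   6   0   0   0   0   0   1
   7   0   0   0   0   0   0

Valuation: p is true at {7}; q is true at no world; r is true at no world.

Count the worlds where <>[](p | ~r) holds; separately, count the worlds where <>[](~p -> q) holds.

4 and 4

For <>[](p | ~r):
1: successors {3, 4, 5}; [](p | ~r) there: 3:T, 4:T, 5:T. ✓
3: no successors, so <>[](p | ~r) fails. ✗
4: successors {7}; [](p | ~r) there: 7:T. ✓
5: successors {6}; [](p | ~r) there: 6:T. ✓
6: successors {7}; [](p | ~r) there: 7:T. ✓
7: no successors, so <>[](p | ~r) fails. ✗
— 4 worlds.
For <>[](~p -> q):
1: successors {3, 4, 5}; [](~p -> q) there: 3:T, 4:T, 5:F. ✓
3: no successors, so <>[](~p -> q) fails. ✗
4: successors {7}; [](~p -> q) there: 7:T. ✓
5: successors {6}; [](~p -> q) there: 6:T. ✓
6: successors {7}; [](~p -> q) there: 7:T. ✓
7: no successors, so <>[](~p -> q) fails. ✗
— 4 worlds.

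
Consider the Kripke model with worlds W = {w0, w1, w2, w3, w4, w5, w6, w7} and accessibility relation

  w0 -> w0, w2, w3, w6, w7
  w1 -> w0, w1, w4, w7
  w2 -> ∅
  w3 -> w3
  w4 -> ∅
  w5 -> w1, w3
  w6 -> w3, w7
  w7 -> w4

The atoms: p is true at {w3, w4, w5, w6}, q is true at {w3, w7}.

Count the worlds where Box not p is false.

6

w0: successors {w0, w2, w3, w6, w7}; not p there: w0:T, w2:T, w3:F, w6:F, w7:T. ✗
w1: successors {w0, w1, w4, w7}; not p there: w0:T, w1:T, w4:F, w7:T. ✗
w2: no successors, so Box not p holds vacuously. ✓
w3: successors {w3}; not p there: w3:F. ✗
w4: no successors, so Box not p holds vacuously. ✓
w5: successors {w1, w3}; not p there: w1:T, w3:F. ✗
w6: successors {w3, w7}; not p there: w3:F, w7:T. ✗
w7: successors {w4}; not p there: w4:F. ✗
Satisfying worlds: {w2, w4}.
So Box not p fails at the other 6 worlds.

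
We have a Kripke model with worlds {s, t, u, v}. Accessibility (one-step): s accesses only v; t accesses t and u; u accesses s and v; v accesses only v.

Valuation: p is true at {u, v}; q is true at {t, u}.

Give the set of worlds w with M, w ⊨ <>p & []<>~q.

{s, u, v}

s: <>p is T, []<>~q is T. ✓
t: <>p is T, []<>~q is F. ✗
u: <>p is T, []<>~q is T. ✓
v: <>p is T, []<>~q is T. ✓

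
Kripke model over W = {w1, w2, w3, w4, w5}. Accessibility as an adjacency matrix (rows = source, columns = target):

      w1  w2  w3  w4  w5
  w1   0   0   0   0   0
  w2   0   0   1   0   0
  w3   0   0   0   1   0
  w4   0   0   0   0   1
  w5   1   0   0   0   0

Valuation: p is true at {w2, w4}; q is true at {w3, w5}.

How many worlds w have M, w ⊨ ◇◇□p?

1

w1: no successors, so ◇◇□p fails. ✗
w2: successors {w3}; ◇□p there: w3:F. ✗
w3: successors {w4}; ◇□p there: w4:F. ✗
w4: successors {w5}; ◇□p there: w5:T. ✓
w5: successors {w1}; ◇□p there: w1:F. ✗
Satisfying worlds: {w4}.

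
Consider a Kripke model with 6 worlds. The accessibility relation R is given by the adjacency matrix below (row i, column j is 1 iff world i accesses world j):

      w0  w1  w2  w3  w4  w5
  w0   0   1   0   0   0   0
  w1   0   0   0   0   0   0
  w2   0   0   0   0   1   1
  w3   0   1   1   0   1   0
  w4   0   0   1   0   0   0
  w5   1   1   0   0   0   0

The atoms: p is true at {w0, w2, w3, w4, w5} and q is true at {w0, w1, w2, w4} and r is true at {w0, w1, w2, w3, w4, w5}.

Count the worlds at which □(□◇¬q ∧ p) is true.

1

w0: successors {w1}; □◇¬q ∧ p there: w1:F. ✗
w1: no successors, so □(□◇¬q ∧ p) holds vacuously. ✓
w2: successors {w4, w5}; □◇¬q ∧ p there: w4:T, w5:F. ✗
w3: successors {w1, w2, w4}; □◇¬q ∧ p there: w1:F, w2:F, w4:T. ✗
w4: successors {w2}; □◇¬q ∧ p there: w2:F. ✗
w5: successors {w0, w1}; □◇¬q ∧ p there: w0:F, w1:F. ✗
Satisfying worlds: {w1}.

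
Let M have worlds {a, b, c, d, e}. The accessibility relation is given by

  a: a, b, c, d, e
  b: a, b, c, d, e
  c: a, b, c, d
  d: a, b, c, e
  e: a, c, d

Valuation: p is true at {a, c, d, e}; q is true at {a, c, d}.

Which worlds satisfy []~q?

∅

a: successors {a, b, c, d, e}; ~q there: a:F, b:T, c:F, d:F, e:T. ✗
b: successors {a, b, c, d, e}; ~q there: a:F, b:T, c:F, d:F, e:T. ✗
c: successors {a, b, c, d}; ~q there: a:F, b:T, c:F, d:F. ✗
d: successors {a, b, c, e}; ~q there: a:F, b:T, c:F, e:T. ✗
e: successors {a, c, d}; ~q there: a:F, c:F, d:F. ✗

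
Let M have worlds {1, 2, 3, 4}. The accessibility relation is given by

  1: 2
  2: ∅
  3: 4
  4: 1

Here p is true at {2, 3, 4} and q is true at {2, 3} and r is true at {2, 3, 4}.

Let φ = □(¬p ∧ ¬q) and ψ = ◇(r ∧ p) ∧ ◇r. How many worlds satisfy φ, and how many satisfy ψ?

2 and 2

For □(¬p ∧ ¬q):
1: successors {2}; ¬p ∧ ¬q there: 2:F. ✗
2: no successors, so □(¬p ∧ ¬q) holds vacuously. ✓
3: successors {4}; ¬p ∧ ¬q there: 4:F. ✗
4: successors {1}; ¬p ∧ ¬q there: 1:T. ✓
— 2 worlds.
For ◇(r ∧ p) ∧ ◇r:
1: ◇(r ∧ p) is T, ◇r is T. ✓
2: ◇(r ∧ p) is F, ◇r is F. ✗
3: ◇(r ∧ p) is T, ◇r is T. ✓
4: ◇(r ∧ p) is F, ◇r is F. ✗
— 2 worlds.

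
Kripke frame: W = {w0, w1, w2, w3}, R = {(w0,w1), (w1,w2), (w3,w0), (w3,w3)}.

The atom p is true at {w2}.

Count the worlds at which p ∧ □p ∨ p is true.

w0: p ∧ □p is F, p is F. ✗
w1: p ∧ □p is F, p is F. ✗
w2: p ∧ □p is T, p is T. ✓
w3: p ∧ □p is F, p is F. ✗
Satisfying worlds: {w2}.

1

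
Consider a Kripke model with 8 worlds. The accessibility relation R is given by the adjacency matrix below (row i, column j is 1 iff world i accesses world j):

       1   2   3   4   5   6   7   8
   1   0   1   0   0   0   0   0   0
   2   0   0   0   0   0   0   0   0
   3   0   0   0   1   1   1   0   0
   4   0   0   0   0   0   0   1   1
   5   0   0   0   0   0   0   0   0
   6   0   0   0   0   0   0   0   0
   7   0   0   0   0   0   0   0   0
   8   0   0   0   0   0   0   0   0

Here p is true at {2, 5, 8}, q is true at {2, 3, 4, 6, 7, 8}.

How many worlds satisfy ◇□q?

3

1: successors {2}; □q there: 2:T. ✓
2: no successors, so ◇□q fails. ✗
3: successors {4, 5, 6}; □q there: 4:T, 5:T, 6:T. ✓
4: successors {7, 8}; □q there: 7:T, 8:T. ✓
5: no successors, so ◇□q fails. ✗
6: no successors, so ◇□q fails. ✗
7: no successors, so ◇□q fails. ✗
8: no successors, so ◇□q fails. ✗
Satisfying worlds: {1, 3, 4}.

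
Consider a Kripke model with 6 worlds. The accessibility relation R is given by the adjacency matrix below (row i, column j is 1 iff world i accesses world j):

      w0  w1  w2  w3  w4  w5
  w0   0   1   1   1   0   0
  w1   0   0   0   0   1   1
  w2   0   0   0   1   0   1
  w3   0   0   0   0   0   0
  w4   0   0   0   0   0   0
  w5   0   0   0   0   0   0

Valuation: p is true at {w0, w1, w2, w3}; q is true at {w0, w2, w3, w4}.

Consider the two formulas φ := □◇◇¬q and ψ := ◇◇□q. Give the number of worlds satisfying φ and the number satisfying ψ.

3 and 1

For □◇◇¬q:
w0: successors {w1, w2, w3}; ◇◇¬q there: w1:F, w2:F, w3:F. ✗
w1: successors {w4, w5}; ◇◇¬q there: w4:F, w5:F. ✗
w2: successors {w3, w5}; ◇◇¬q there: w3:F, w5:F. ✗
w3: no successors, so □◇◇¬q holds vacuously. ✓
w4: no successors, so □◇◇¬q holds vacuously. ✓
w5: no successors, so □◇◇¬q holds vacuously. ✓
— 3 worlds.
For ◇◇□q:
w0: successors {w1, w2, w3}; ◇□q there: w1:T, w2:T, w3:F. ✓
w1: successors {w4, w5}; ◇□q there: w4:F, w5:F. ✗
w2: successors {w3, w5}; ◇□q there: w3:F, w5:F. ✗
w3: no successors, so ◇◇□q fails. ✗
w4: no successors, so ◇◇□q fails. ✗
w5: no successors, so ◇◇□q fails. ✗
— 1 world.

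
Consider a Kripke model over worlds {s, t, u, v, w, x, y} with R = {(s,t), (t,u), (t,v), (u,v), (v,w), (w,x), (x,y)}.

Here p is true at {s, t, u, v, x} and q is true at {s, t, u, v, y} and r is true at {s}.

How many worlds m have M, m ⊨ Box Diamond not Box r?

5

s: successors {t}; Diamond not Box r there: t:T. ✓
t: successors {u, v}; Diamond not Box r there: u:T, v:T. ✓
u: successors {v}; Diamond not Box r there: v:T. ✓
v: successors {w}; Diamond not Box r there: w:T. ✓
w: successors {x}; Diamond not Box r there: x:F. ✗
x: successors {y}; Diamond not Box r there: y:F. ✗
y: no successors, so Box Diamond not Box r holds vacuously. ✓
Satisfying worlds: {s, t, u, v, y}.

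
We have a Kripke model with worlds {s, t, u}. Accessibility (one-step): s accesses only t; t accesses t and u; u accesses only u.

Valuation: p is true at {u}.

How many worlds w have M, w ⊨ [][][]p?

1

s: successors {t}; [][]p there: t:F. ✗
t: successors {t, u}; [][]p there: t:F, u:T. ✗
u: successors {u}; [][]p there: u:T. ✓
Satisfying worlds: {u}.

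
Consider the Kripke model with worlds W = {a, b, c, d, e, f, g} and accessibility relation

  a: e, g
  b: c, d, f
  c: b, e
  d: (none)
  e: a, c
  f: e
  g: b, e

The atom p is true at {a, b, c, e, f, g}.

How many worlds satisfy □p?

6

a: successors {e, g}; p there: e:T, g:T. ✓
b: successors {c, d, f}; p there: c:T, d:F, f:T. ✗
c: successors {b, e}; p there: b:T, e:T. ✓
d: no successors, so □p holds vacuously. ✓
e: successors {a, c}; p there: a:T, c:T. ✓
f: successors {e}; p there: e:T. ✓
g: successors {b, e}; p there: b:T, e:T. ✓
Satisfying worlds: {a, c, d, e, f, g}.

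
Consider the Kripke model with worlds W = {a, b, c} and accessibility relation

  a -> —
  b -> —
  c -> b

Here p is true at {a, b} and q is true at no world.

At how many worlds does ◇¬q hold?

a: no successors, so ◇¬q fails. ✗
b: no successors, so ◇¬q fails. ✗
c: successors {b}; ¬q there: b:T. ✓
Satisfying worlds: {c}.

1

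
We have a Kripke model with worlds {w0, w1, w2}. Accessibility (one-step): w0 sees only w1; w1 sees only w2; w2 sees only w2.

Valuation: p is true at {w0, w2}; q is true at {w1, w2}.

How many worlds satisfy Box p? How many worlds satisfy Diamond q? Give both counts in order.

2 and 3

For Box p:
w0: successors {w1}; p there: w1:F. ✗
w1: successors {w2}; p there: w2:T. ✓
w2: successors {w2}; p there: w2:T. ✓
— 2 worlds.
For Diamond q:
w0: successors {w1}; q there: w1:T. ✓
w1: successors {w2}; q there: w2:T. ✓
w2: successors {w2}; q there: w2:T. ✓
— 3 worlds.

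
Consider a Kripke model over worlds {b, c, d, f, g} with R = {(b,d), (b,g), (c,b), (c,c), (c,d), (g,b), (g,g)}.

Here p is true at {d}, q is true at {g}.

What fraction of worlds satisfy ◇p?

b: successors {d, g}; p there: d:T, g:F. ✓
c: successors {b, c, d}; p there: b:F, c:F, d:T. ✓
d: no successors, so ◇p fails. ✗
f: no successors, so ◇p fails. ✗
g: successors {b, g}; p there: b:F, g:F. ✗
That's 2 of 5 worlds, so 2/5.

2/5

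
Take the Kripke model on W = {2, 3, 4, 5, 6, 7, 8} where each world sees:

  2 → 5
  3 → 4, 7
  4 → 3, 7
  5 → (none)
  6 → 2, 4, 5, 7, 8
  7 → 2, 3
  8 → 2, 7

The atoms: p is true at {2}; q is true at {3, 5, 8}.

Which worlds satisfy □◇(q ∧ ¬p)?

2: successors {5}; ◇(q ∧ ¬p) there: 5:F. ✗
3: successors {4, 7}; ◇(q ∧ ¬p) there: 4:T, 7:T. ✓
4: successors {3, 7}; ◇(q ∧ ¬p) there: 3:F, 7:T. ✗
5: no successors, so □◇(q ∧ ¬p) holds vacuously. ✓
6: successors {2, 4, 5, 7, 8}; ◇(q ∧ ¬p) there: 2:T, 4:T, 5:F, 7:T, 8:F. ✗
7: successors {2, 3}; ◇(q ∧ ¬p) there: 2:T, 3:F. ✗
8: successors {2, 7}; ◇(q ∧ ¬p) there: 2:T, 7:T. ✓

{3, 5, 8}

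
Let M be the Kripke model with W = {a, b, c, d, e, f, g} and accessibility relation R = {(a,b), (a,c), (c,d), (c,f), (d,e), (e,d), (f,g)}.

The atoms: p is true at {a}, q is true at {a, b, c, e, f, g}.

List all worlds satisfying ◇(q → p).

a: successors {b, c}; q → p there: b:F, c:F. ✗
b: no successors, so ◇(q → p) fails. ✗
c: successors {d, f}; q → p there: d:T, f:F. ✓
d: successors {e}; q → p there: e:F. ✗
e: successors {d}; q → p there: d:T. ✓
f: successors {g}; q → p there: g:F. ✗
g: no successors, so ◇(q → p) fails. ✗

{c, e}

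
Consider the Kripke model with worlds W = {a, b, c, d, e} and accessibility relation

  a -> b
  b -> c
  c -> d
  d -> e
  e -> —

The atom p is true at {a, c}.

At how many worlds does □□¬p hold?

4

a: successors {b}; □¬p there: b:F. ✗
b: successors {c}; □¬p there: c:T. ✓
c: successors {d}; □¬p there: d:T. ✓
d: successors {e}; □¬p there: e:T. ✓
e: no successors, so □□¬p holds vacuously. ✓
Satisfying worlds: {b, c, d, e}.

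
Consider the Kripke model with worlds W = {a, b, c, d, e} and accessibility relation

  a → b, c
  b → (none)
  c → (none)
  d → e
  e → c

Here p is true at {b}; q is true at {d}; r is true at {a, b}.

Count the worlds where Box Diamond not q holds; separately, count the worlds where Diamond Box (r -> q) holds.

3 and 3

For Box Diamond not q:
a: successors {b, c}; Diamond not q there: b:F, c:F. ✗
b: no successors, so Box Diamond not q holds vacuously. ✓
c: no successors, so Box Diamond not q holds vacuously. ✓
d: successors {e}; Diamond not q there: e:T. ✓
e: successors {c}; Diamond not q there: c:F. ✗
— 3 worlds.
For Diamond Box (r -> q):
a: successors {b, c}; Box (r -> q) there: b:T, c:T. ✓
b: no successors, so Diamond Box (r -> q) fails. ✗
c: no successors, so Diamond Box (r -> q) fails. ✗
d: successors {e}; Box (r -> q) there: e:T. ✓
e: successors {c}; Box (r -> q) there: c:T. ✓
— 3 worlds.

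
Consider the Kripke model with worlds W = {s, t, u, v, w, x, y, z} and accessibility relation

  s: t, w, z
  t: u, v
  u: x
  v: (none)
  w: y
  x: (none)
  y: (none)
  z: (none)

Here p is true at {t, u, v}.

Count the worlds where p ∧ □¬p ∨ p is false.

5

s: p ∧ □¬p is F, p is F. ✗
t: p ∧ □¬p is F, p is T. ✓
u: p ∧ □¬p is T, p is T. ✓
v: p ∧ □¬p is T, p is T. ✓
w: p ∧ □¬p is F, p is F. ✗
x: p ∧ □¬p is F, p is F. ✗
y: p ∧ □¬p is F, p is F. ✗
z: p ∧ □¬p is F, p is F. ✗
Satisfying worlds: {t, u, v}.
So p ∧ □¬p ∨ p fails at the other 5 worlds.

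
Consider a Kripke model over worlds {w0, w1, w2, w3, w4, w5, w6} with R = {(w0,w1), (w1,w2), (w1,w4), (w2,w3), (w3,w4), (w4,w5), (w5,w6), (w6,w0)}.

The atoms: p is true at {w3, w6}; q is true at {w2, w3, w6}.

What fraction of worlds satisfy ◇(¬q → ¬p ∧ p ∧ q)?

w0: successors {w1}; ¬q → ¬p ∧ p ∧ q there: w1:F. ✗
w1: successors {w2, w4}; ¬q → ¬p ∧ p ∧ q there: w2:T, w4:F. ✓
w2: successors {w3}; ¬q → ¬p ∧ p ∧ q there: w3:T. ✓
w3: successors {w4}; ¬q → ¬p ∧ p ∧ q there: w4:F. ✗
w4: successors {w5}; ¬q → ¬p ∧ p ∧ q there: w5:F. ✗
w5: successors {w6}; ¬q → ¬p ∧ p ∧ q there: w6:T. ✓
w6: successors {w0}; ¬q → ¬p ∧ p ∧ q there: w0:F. ✗
That's 3 of 7 worlds, so 3/7.

3/7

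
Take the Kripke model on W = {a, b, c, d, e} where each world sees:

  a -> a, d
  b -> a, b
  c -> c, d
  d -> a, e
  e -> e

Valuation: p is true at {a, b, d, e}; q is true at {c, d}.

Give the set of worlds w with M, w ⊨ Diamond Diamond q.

a: successors {a, d}; Diamond q there: a:T, d:F. ✓
b: successors {a, b}; Diamond q there: a:T, b:F. ✓
c: successors {c, d}; Diamond q there: c:T, d:F. ✓
d: successors {a, e}; Diamond q there: a:T, e:F. ✓
e: successors {e}; Diamond q there: e:F. ✗

{a, b, c, d}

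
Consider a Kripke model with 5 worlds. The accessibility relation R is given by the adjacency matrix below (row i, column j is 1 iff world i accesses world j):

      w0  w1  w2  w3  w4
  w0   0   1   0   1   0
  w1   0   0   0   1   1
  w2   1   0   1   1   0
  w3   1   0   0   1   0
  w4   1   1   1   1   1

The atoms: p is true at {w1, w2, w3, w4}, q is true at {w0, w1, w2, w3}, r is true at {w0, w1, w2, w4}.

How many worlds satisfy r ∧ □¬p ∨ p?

w0: r ∧ □¬p is F, p is F. ✗
w1: r ∧ □¬p is F, p is T. ✓
w2: r ∧ □¬p is F, p is T. ✓
w3: r ∧ □¬p is F, p is T. ✓
w4: r ∧ □¬p is F, p is T. ✓
Satisfying worlds: {w1, w2, w3, w4}.

4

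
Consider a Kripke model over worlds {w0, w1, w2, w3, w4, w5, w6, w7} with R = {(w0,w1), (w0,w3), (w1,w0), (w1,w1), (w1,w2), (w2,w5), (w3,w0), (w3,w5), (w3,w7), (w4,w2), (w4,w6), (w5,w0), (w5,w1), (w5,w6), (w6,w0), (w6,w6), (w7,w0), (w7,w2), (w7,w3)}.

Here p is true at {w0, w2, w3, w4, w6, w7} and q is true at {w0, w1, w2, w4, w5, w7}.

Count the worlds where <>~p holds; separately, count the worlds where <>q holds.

5 and 8

For <>~p:
w0: successors {w1, w3}; ~p there: w1:T, w3:F. ✓
w1: successors {w0, w1, w2}; ~p there: w0:F, w1:T, w2:F. ✓
w2: successors {w5}; ~p there: w5:T. ✓
w3: successors {w0, w5, w7}; ~p there: w0:F, w5:T, w7:F. ✓
w4: successors {w2, w6}; ~p there: w2:F, w6:F. ✗
w5: successors {w0, w1, w6}; ~p there: w0:F, w1:T, w6:F. ✓
w6: successors {w0, w6}; ~p there: w0:F, w6:F. ✗
w7: successors {w0, w2, w3}; ~p there: w0:F, w2:F, w3:F. ✗
— 5 worlds.
For <>q:
w0: successors {w1, w3}; q there: w1:T, w3:F. ✓
w1: successors {w0, w1, w2}; q there: w0:T, w1:T, w2:T. ✓
w2: successors {w5}; q there: w5:T. ✓
w3: successors {w0, w5, w7}; q there: w0:T, w5:T, w7:T. ✓
w4: successors {w2, w6}; q there: w2:T, w6:F. ✓
w5: successors {w0, w1, w6}; q there: w0:T, w1:T, w6:F. ✓
w6: successors {w0, w6}; q there: w0:T, w6:F. ✓
w7: successors {w0, w2, w3}; q there: w0:T, w2:T, w3:F. ✓
— 8 worlds.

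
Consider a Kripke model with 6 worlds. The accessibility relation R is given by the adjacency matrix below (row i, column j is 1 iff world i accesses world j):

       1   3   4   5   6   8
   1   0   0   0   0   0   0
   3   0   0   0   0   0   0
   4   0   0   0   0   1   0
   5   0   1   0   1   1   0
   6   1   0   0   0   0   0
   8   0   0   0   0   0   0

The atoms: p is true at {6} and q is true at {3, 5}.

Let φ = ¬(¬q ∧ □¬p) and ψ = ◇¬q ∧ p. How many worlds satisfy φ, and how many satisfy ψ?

For ¬(¬q ∧ □¬p):
1: ¬q ∧ □¬p is T. ✗
3: ¬q ∧ □¬p is F. ✓
4: ¬q ∧ □¬p is F. ✓
5: ¬q ∧ □¬p is F. ✓
6: ¬q ∧ □¬p is T. ✗
8: ¬q ∧ □¬p is T. ✗
— 3 worlds.
For ◇¬q ∧ p:
1: ◇¬q is F, p is F. ✗
3: ◇¬q is F, p is F. ✗
4: ◇¬q is T, p is F. ✗
5: ◇¬q is T, p is F. ✗
6: ◇¬q is T, p is T. ✓
8: ◇¬q is F, p is F. ✗
— 1 world.

3 and 1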